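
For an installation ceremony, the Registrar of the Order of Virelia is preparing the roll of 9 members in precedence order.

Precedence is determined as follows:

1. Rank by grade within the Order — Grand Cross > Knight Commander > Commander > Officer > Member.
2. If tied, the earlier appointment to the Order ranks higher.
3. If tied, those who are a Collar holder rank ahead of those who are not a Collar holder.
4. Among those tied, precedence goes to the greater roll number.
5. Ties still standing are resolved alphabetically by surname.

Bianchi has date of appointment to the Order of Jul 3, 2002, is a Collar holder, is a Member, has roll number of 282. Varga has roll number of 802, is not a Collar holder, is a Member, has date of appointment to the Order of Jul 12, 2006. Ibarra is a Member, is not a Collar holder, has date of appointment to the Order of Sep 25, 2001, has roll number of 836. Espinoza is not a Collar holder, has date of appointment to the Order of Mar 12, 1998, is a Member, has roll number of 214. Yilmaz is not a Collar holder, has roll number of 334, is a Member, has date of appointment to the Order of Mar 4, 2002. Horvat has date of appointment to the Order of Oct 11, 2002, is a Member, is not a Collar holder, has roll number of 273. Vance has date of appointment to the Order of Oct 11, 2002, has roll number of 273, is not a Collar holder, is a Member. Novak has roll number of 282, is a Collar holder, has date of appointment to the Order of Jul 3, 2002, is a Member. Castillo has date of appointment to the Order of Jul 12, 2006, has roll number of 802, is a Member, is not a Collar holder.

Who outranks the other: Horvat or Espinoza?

By grade within the Order: Espinoza, Ibarra, Yilmaz, Bianchi, Novak, Horvat, Vance, Castillo and Varga (Member).
Among Espinoza, Ibarra, Yilmaz, Bianchi, Novak, Horvat, Vance, Castillo and Varga, by date of appointment to the Order (earlier first): Espinoza (Mar 12, 1998) before Ibarra (Sep 25, 2001) before Yilmaz (Mar 4, 2002) before Bianchi and Novak (Jul 3, 2002) before Horvat and Vance (Oct 11, 2002) before Castillo and Varga (Jul 12, 2006).
Bianchi and Novak are each a Collar holder, so the next rule applies.
Bianchi and Novak both have roll number 282, so the next rule applies.
Among Bianchi and Novak, alphabetically by surname: Bianchi before Novak.
Horvat and Vance are each not a Collar holder, so the next rule applies.
Horvat and Vance both have roll number 273, so the next rule applies.
Among Horvat and Vance, alphabetically by surname: Horvat before Vance.
Castillo and Varga are each not a Collar holder, so the next rule applies.
Castillo and Varga both have roll number 802, so the next rule applies.
Among Castillo and Varga, alphabetically by surname: Castillo before Varga.
So Espinoza takes precedence.

Espinoza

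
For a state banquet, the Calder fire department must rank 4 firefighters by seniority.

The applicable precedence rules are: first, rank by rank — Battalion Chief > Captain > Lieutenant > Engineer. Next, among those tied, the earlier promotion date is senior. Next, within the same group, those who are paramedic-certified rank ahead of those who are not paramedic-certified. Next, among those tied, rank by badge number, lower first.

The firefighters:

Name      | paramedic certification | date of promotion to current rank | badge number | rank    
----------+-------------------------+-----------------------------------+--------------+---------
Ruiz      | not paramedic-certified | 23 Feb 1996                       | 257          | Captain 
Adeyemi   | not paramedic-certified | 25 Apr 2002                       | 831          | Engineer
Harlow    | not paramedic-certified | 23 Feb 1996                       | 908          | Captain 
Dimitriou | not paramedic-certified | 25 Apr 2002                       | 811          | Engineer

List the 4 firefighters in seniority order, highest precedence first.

Ruiz, Harlow, Dimitriou, Adeyemi

By rank: Ruiz and Harlow (Captain); then Dimitriou and Adeyemi (Engineer).
Ruiz and Harlow both have date of promotion to current rank 23 Feb 1996, so the next rule applies.
Ruiz and Harlow are each not paramedic-certified, so the next rule applies.
Among Ruiz and Harlow, by badge number (lower first): Ruiz (257) before Harlow (908).
Dimitriou and Adeyemi both have date of promotion to current rank 25 Apr 2002, so the next rule applies.
Dimitriou and Adeyemi are each not paramedic-certified, so the next rule applies.
Among Dimitriou and Adeyemi, by badge number (lower first): Dimitriou (811) before Adeyemi (831).
Full order: Ruiz, Harlow, Dimitriou, Adeyemi.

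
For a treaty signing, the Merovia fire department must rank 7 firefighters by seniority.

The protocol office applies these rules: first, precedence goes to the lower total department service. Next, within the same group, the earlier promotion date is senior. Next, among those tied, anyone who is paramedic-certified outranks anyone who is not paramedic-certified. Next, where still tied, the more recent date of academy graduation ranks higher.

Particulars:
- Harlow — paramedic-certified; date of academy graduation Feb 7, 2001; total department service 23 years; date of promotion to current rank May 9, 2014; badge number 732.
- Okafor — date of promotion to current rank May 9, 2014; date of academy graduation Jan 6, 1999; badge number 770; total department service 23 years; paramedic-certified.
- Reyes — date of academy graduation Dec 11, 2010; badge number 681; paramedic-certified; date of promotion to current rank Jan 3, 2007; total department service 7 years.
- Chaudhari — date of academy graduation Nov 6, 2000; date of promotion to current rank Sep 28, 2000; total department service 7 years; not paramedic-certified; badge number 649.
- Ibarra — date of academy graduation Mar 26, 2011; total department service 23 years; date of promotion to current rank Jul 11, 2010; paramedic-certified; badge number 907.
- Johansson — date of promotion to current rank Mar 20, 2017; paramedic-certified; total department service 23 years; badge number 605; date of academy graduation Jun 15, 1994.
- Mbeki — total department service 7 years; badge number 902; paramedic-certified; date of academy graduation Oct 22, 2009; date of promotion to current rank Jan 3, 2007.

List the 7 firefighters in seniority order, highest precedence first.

By total department service (lower first): Chaudhari, Reyes and Mbeki (each 7 years); then Ibarra, Harlow, Okafor and Johansson (each 23 years).
Among Chaudhari, Reyes and Mbeki, by date of promotion to current rank (earlier first): Chaudhari (Sep 28, 2000) before Reyes and Mbeki (Jan 3, 2007).
Reyes and Mbeki are each paramedic-certified, so the next rule applies.
Among Reyes and Mbeki, by date of academy graduation (later first): Reyes (Dec 11, 2010) before Mbeki (Oct 22, 2009).
Among Ibarra, Harlow, Okafor and Johansson, by date of promotion to current rank (earlier first): Ibarra (Jul 11, 2010) before Harlow and Okafor (May 9, 2014) before Johansson (Mar 20, 2017).
Harlow and Okafor are each paramedic-certified, so the next rule applies.
Among Harlow and Okafor, by date of academy graduation (later first): Harlow (Feb 7, 2001) before Okafor (Jan 6, 1999).
Full order: Chaudhari, Reyes, Mbeki, Ibarra, Harlow, Okafor, Johansson.

Chaudhari, Reyes, Mbeki, Ibarra, Harlow, Okafor, Johansson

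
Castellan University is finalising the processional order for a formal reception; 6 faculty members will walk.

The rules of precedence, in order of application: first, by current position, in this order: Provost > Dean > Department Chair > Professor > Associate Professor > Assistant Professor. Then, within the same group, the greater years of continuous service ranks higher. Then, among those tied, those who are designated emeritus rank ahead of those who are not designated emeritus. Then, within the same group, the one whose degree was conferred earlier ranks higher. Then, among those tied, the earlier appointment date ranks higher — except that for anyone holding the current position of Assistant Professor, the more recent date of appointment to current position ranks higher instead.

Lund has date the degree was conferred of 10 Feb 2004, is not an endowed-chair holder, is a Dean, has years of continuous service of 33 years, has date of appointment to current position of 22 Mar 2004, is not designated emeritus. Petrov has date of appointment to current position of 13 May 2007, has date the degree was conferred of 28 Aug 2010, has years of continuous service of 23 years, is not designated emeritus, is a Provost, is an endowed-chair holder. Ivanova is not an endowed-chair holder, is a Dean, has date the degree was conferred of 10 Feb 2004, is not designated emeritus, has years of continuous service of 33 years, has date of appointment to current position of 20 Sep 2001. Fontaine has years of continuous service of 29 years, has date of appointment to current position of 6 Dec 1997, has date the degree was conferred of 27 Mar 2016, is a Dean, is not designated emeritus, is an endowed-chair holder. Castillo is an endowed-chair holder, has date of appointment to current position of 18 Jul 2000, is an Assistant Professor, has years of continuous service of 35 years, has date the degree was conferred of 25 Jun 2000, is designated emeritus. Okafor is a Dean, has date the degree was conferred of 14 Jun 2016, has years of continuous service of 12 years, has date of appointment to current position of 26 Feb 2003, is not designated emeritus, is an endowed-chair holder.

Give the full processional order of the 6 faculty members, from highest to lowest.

Petrov, Ivanova, Lund, Fontaine, Okafor, Castillo

By current position: Petrov (Provost); then Ivanova, Lund, Fontaine and Okafor (Dean); then Castillo (Assistant Professor).
Among Ivanova, Lund, Fontaine and Okafor, by years of continuous service (higher first): Ivanova and Lund (33 years) before Fontaine (29 years) before Okafor (12 years).
Ivanova and Lund are each not designated emeritus, so the next rule applies.
Ivanova and Lund both have date the degree was conferred 10 Feb 2004, so the next rule applies.
Among Ivanova and Lund, by date of appointment to current position (earlier first): Ivanova (20 Sep 2001) before Lund (22 Mar 2004).
Full order: Petrov, Ivanova, Lund, Fontaine, Okafor, Castillo.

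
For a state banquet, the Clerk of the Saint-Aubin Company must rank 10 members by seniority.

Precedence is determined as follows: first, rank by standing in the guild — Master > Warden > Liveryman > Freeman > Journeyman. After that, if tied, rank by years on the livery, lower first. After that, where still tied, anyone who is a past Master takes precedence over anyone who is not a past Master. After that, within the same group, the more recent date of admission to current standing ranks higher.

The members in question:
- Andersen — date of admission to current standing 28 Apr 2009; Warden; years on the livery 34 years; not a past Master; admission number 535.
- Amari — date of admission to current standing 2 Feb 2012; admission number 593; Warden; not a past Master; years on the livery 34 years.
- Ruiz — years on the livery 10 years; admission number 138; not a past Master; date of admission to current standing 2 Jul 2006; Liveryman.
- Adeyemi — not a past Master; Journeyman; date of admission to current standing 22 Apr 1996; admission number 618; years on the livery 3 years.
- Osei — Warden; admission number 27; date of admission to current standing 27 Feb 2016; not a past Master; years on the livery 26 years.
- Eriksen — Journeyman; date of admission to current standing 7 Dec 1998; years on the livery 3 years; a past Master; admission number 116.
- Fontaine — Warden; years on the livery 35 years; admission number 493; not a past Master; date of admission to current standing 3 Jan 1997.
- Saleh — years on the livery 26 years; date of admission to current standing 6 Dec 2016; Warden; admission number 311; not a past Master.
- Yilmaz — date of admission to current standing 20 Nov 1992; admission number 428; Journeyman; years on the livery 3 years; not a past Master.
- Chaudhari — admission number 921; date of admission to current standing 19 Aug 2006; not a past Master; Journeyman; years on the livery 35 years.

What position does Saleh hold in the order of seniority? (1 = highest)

By standing in the guild: Saleh, Osei, Amari, Andersen and Fontaine (Warden); then Ruiz (Liveryman); then Eriksen, Adeyemi, Yilmaz and Chaudhari (Journeyman).
Among Saleh, Osei, Amari, Andersen and Fontaine, by years on the livery (lower first): Saleh and Osei (26 years) before Amari and Andersen (34 years) before Fontaine (35 years).
Saleh and Osei are each not a past Master, so the next rule applies.
Among Saleh and Osei, by date of admission to current standing (later first): Saleh (6 Dec 2016) before Osei (27 Feb 2016).
Amari and Andersen are each not a past Master, so the next rule applies.
Among Amari and Andersen, by date of admission to current standing (later first): Amari (2 Feb 2012) before Andersen (28 Apr 2009).
Among Eriksen, Adeyemi, Yilmaz and Chaudhari, by years on the livery (lower first): Eriksen, Adeyemi and Yilmaz (3 years) before Chaudhari (35 years).
Among Eriksen, Adeyemi and Yilmaz, a past Master before not a past Master: Eriksen (a past Master) before Adeyemi and Yilmaz (not a past Master).
Among Adeyemi and Yilmaz, by date of admission to current standing (later first): Adeyemi (22 Apr 1996) before Yilmaz (20 Nov 1992).
Order: Saleh, Osei, Amari, Andersen, Fontaine, Ruiz, Eriksen, Adeyemi, Yilmaz, Chaudhari. So position 1.

1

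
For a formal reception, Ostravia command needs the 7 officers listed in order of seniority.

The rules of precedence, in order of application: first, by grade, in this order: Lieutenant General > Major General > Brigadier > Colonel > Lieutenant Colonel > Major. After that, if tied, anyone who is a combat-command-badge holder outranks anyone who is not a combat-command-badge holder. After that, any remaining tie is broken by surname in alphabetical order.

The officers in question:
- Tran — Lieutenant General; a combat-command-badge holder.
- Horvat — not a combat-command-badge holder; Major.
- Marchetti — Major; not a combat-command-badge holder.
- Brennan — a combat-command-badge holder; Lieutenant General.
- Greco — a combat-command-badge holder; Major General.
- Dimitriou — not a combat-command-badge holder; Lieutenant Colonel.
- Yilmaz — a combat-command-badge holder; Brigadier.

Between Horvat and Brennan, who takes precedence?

By grade: Brennan and Tran (Lieutenant General); then Greco (Major General); then Yilmaz (Brigadier); then Dimitriou (Lieutenant Colonel); then Horvat and Marchetti (Major).
Brennan and Tran are each a combat-command-badge holder, so the next rule applies.
Among Brennan and Tran, alphabetically by surname: Brennan before Tran.
Horvat and Marchetti are each not a combat-command-badge holder, so the next rule applies.
Among Horvat and Marchetti, alphabetically by surname: Horvat before Marchetti.
So Brennan takes precedence.

Brennan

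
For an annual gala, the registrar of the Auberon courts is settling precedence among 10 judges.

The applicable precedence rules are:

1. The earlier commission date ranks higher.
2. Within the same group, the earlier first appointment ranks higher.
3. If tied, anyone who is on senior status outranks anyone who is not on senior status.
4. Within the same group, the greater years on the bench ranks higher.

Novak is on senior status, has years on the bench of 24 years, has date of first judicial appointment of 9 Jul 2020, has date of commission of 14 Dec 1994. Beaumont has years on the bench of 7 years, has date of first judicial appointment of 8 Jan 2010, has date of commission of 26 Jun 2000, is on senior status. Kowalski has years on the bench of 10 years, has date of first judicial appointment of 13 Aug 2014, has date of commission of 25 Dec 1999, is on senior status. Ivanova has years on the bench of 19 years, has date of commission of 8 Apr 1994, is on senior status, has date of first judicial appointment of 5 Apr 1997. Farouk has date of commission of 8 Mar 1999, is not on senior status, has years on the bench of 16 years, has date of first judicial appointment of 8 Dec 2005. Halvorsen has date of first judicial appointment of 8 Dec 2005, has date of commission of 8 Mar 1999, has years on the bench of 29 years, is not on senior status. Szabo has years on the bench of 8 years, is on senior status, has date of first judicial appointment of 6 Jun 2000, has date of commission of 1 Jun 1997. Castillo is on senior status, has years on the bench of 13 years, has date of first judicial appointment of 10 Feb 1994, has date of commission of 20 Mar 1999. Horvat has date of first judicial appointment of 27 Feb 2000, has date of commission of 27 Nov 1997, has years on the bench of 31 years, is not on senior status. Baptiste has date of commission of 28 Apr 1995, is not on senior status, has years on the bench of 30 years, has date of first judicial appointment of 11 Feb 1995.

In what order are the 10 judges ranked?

By date of commission (earlier first): Ivanova (8 Apr 1994); then Novak (14 Dec 1994); then Baptiste (28 Apr 1995); then Szabo (1 Jun 1997); then Horvat (27 Nov 1997); then Halvorsen and Farouk (both 8 Mar 1999); then Castillo (20 Mar 1999); then Kowalski (25 Dec 1999); then Beaumont (26 Jun 2000).
Halvorsen and Farouk both have date of first judicial appointment 8 Dec 2005, so the next rule applies.
Halvorsen and Farouk are each not on senior status, so the next rule applies.
Among Halvorsen and Farouk, by years on the bench (higher first): Halvorsen (29 years) before Farouk (16 years).
Full order: Ivanova, Novak, Baptiste, Szabo, Horvat, Halvorsen, Farouk, Castillo, Kowalski, Beaumont.

Ivanova, Novak, Baptiste, Szabo, Horvat, Halvorsen, Farouk, Castillo, Kowalski, Beaumont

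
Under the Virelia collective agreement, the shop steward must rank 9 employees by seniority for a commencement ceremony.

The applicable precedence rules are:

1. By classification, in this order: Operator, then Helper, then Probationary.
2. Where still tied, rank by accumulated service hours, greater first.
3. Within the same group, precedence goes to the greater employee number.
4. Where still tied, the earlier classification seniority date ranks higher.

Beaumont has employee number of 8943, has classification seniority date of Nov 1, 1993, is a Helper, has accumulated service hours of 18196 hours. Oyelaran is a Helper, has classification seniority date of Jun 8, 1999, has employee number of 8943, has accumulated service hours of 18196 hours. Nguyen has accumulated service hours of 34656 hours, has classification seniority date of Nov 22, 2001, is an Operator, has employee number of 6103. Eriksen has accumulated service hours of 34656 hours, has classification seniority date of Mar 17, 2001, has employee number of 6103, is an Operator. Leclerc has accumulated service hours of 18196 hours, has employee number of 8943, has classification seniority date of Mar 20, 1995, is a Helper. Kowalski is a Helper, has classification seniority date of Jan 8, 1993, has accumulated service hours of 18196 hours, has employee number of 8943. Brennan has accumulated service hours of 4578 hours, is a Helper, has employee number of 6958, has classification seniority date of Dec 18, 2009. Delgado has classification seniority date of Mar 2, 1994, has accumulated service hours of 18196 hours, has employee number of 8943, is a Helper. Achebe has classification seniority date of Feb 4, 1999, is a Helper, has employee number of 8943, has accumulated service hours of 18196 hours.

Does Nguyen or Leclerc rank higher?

By classification: Eriksen and Nguyen (Operator); then Kowalski, Beaumont, Delgado, Leclerc, Achebe, Oyelaran and Brennan (Helper).
Eriksen and Nguyen both have accumulated service hours 34656 hours, so the next rule applies.
Eriksen and Nguyen both have employee number 6103, so the next rule applies.
Among Eriksen and Nguyen, by classification seniority date (earlier first): Eriksen (Mar 17, 2001) before Nguyen (Nov 22, 2001).
Among Kowalski, Beaumont, Delgado, Leclerc, Achebe, Oyelaran and Brennan, by accumulated service hours (higher first): Kowalski, Beaumont, Delgado, Leclerc, Achebe and Oyelaran (18196 hours) before Brennan (4578 hours).
Kowalski, Beaumont, Delgado, Leclerc, Achebe and Oyelaran all have employee number 8943, so the next rule applies.
Among Kowalski, Beaumont, Delgado, Leclerc, Achebe and Oyelaran, by classification seniority date (earlier first): Kowalski (Jan 8, 1993) before Beaumont (Nov 1, 1993) before Delgado (Mar 2, 1994) before Leclerc (Mar 20, 1995) before Achebe (Feb 4, 1999) before Oyelaran (Jun 8, 1999).
So Nguyen takes precedence.

Nguyen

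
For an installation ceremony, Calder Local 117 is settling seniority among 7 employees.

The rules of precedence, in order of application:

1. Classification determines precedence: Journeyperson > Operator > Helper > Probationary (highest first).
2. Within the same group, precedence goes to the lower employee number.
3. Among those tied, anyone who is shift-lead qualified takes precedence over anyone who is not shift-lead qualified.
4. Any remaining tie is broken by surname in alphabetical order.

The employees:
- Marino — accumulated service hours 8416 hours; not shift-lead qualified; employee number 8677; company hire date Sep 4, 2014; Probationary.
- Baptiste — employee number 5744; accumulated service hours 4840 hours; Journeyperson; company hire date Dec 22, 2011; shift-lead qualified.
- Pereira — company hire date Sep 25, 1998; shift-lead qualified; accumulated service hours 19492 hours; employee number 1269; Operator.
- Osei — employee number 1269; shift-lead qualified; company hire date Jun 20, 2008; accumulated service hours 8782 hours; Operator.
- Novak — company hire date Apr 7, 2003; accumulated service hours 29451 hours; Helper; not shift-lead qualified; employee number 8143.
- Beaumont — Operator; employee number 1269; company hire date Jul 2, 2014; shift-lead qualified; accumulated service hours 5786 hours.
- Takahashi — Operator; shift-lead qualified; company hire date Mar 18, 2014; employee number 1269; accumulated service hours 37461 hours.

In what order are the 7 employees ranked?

By classification: Baptiste (Journeyperson); then Beaumont, Osei, Pereira and Takahashi (Operator); then Novak (Helper); then Marino (Probationary).
Beaumont, Osei, Pereira and Takahashi all have employee number 1269, so the next rule applies.
Beaumont, Osei, Pereira and Takahashi are each shift-lead qualified, so the next rule applies.
Among Beaumont, Osei, Pereira and Takahashi, alphabetically by surname: Beaumont before Osei before Pereira before Takahashi.
Full order: Baptiste, Beaumont, Osei, Pereira, Takahashi, Novak, Marino.

Baptiste, Beaumont, Osei, Pereira, Takahashi, Novak, Marino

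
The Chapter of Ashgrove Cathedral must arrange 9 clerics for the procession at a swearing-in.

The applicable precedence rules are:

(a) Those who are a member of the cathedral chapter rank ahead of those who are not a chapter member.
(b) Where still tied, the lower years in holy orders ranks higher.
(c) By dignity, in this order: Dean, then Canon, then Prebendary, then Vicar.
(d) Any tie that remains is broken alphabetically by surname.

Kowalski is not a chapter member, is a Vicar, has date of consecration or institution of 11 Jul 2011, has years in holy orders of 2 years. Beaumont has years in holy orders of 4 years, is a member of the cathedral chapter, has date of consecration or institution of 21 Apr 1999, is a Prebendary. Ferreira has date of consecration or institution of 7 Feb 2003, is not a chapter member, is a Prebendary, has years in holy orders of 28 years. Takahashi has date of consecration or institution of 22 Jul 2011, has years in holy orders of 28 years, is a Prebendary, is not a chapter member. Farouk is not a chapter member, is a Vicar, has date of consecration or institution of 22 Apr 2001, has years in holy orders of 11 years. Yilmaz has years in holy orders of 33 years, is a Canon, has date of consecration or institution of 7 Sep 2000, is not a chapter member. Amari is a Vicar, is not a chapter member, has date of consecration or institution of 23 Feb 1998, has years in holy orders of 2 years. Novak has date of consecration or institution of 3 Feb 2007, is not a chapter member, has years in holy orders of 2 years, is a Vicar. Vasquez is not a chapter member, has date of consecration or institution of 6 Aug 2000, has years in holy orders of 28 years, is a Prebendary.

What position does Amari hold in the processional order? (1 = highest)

By the first rule: Beaumont (a member of the cathedral chapter); then Amari, Kowalski, Novak, Farouk, Ferreira, Takahashi, Vasquez and Yilmaz (each not a chapter member).
Among Amari, Kowalski, Novak, Farouk, Ferreira, Takahashi, Vasquez and Yilmaz, by years in holy orders (lower first): Amari, Kowalski and Novak (2 years) before Farouk (11 years) before Ferreira, Takahashi and Vasquez (28 years) before Yilmaz (33 years).
Amari, Kowalski and Novak are each Vicar, so the next rule applies.
Among Amari, Kowalski and Novak, alphabetically by surname: Amari before Kowalski before Novak.
Ferreira, Takahashi and Vasquez are each Prebendary, so the next rule applies.
Among Ferreira, Takahashi and Vasquez, alphabetically by surname: Ferreira before Takahashi before Vasquez.
Order: Beaumont, Amari, Kowalski, Novak, Farouk, Ferreira, Takahashi, Vasquez, Yilmaz. So position 2.

2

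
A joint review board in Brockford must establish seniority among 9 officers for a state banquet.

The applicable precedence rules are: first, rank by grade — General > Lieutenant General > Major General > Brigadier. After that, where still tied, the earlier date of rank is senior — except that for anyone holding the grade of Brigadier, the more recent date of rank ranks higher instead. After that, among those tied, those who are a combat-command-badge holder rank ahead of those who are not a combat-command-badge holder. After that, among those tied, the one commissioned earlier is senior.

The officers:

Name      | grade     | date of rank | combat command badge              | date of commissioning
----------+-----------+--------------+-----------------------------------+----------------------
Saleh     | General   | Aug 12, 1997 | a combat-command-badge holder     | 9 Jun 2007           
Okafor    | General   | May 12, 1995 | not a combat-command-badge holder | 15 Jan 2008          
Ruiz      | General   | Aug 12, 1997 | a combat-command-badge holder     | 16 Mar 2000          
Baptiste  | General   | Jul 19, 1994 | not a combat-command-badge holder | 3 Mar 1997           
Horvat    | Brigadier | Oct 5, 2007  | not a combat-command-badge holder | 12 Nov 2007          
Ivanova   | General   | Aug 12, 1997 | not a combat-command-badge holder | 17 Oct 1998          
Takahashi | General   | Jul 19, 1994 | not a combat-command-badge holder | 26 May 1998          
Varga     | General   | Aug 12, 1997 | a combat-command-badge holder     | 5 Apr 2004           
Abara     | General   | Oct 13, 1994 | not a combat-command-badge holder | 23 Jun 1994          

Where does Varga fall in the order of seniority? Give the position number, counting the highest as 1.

By grade: Baptiste, Takahashi, Abara, Okafor, Ruiz, Varga, Saleh and Ivanova (General); then Horvat (Brigadier).
Among Baptiste, Takahashi, Abara, Okafor, Ruiz, Varga, Saleh and Ivanova, by date of rank (earlier first): Baptiste and Takahashi (Jul 19, 1994) before Abara (Oct 13, 1994) before Okafor (May 12, 1995) before Ruiz, Varga, Saleh and Ivanova (Aug 12, 1997).
Baptiste and Takahashi are each not a combat-command-badge holder, so the next rule applies.
Among Baptiste and Takahashi, by date of commissioning (earlier first): Baptiste (3 Mar 1997) before Takahashi (26 May 1998).
Among Ruiz, Varga, Saleh and Ivanova, a combat-command-badge holder before not a combat-command-badge holder: Ruiz, Varga and Saleh (a combat-command-badge holder) before Ivanova (not a combat-command-badge holder).
Among Ruiz, Varga and Saleh, by date of commissioning (earlier first): Ruiz (16 Mar 2000) before Varga (5 Apr 2004) before Saleh (9 Jun 2007).
Order: Baptiste, Takahashi, Abara, Okafor, Ruiz, Varga, Saleh, Ivanova, Horvat. So position 6.

6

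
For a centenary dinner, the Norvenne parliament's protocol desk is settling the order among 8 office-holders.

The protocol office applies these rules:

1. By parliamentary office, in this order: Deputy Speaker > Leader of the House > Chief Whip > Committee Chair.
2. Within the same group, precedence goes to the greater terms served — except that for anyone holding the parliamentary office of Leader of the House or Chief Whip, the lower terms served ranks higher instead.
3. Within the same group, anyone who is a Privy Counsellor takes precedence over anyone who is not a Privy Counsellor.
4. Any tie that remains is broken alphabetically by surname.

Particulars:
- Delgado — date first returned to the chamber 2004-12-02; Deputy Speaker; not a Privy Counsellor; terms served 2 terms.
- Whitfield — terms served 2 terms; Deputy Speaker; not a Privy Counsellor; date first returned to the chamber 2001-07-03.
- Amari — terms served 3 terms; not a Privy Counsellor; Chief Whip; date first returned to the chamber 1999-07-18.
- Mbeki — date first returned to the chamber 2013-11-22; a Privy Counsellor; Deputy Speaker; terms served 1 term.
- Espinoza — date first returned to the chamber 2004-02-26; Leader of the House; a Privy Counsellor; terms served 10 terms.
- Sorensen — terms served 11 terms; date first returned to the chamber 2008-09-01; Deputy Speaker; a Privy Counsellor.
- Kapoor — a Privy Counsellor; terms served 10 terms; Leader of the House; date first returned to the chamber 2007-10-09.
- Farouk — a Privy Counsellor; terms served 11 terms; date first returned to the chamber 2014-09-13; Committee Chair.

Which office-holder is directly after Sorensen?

By parliamentary office: Sorensen, Delgado, Whitfield and Mbeki (Deputy Speaker); then Espinoza and Kapoor (Leader of the House); then Amari (Chief Whip); then Farouk (Committee Chair).
Among Sorensen, Delgado, Whitfield and Mbeki, by terms served (higher first): Sorensen (11 terms) before Delgado and Whitfield (2 terms) before Mbeki (1 term).
Delgado and Whitfield are each not a Privy Counsellor, so the next rule applies.
Among Delgado and Whitfield, alphabetically by surname: Delgado before Whitfield.
Espinoza and Kapoor both have terms served 10 terms, so the next rule applies.
Espinoza and Kapoor are each a Privy Counsellor, so the next rule applies.
Among Espinoza and Kapoor, alphabetically by surname: Espinoza before Kapoor.
Order: Sorensen, Delgado, Whitfield, Mbeki, Espinoza, Kapoor, Amari, Farouk.

Delgado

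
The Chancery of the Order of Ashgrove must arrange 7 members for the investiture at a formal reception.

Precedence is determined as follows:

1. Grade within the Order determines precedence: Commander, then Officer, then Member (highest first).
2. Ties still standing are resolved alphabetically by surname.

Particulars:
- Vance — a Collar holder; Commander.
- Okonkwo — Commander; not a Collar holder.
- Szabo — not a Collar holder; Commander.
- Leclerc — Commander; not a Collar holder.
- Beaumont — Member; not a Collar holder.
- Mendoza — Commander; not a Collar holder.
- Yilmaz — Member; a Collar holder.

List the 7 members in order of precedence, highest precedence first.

Leclerc, Mendoza, Okonkwo, Szabo, Vance, Beaumont, Yilmaz

By grade within the Order: Leclerc, Mendoza, Okonkwo, Szabo and Vance (Commander); then Beaumont and Yilmaz (Member).
Among Leclerc, Mendoza, Okonkwo, Szabo and Vance, alphabetically by surname: Leclerc before Mendoza before Okonkwo before Szabo before Vance.
Among Beaumont and Yilmaz, alphabetically by surname: Beaumont before Yilmaz.
Full order: Leclerc, Mendoza, Okonkwo, Szabo, Vance, Beaumont, Yilmaz.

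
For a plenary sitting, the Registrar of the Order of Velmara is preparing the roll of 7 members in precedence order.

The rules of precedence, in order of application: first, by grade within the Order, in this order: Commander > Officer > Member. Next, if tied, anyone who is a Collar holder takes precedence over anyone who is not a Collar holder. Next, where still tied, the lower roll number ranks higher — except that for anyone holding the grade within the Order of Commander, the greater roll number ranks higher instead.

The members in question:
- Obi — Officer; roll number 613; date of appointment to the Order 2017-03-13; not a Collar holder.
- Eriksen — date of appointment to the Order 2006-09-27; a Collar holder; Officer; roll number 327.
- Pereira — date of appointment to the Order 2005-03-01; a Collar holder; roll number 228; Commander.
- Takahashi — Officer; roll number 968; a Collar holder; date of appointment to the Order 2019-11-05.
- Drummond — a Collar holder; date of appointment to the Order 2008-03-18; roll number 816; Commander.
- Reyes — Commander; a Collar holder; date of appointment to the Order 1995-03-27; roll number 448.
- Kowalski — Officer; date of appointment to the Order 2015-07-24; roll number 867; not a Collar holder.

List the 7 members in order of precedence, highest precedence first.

By grade within the Order: Drummond, Reyes and Pereira (Commander); then Eriksen, Takahashi, Obi and Kowalski (Officer).
Drummond, Reyes and Pereira are each a Collar holder, so the next rule applies.
Among Drummond, Reyes and Pereira, by roll number (higher first) (reversed rule for this group): Drummond (816) before Reyes (448) before Pereira (228).
Among Eriksen, Takahashi, Obi and Kowalski, a Collar holder before not a Collar holder: Eriksen and Takahashi (a Collar holder) before Obi and Kowalski (not a Collar holder).
Among Eriksen and Takahashi, by roll number (lower first): Eriksen (327) before Takahashi (968).
Among Obi and Kowalski, by roll number (lower first): Obi (613) before Kowalski (867).
Full order: Drummond, Reyes, Pereira, Eriksen, Takahashi, Obi, Kowalski.

Drummond, Reyes, Pereira, Eriksen, Takahashi, Obi, Kowalski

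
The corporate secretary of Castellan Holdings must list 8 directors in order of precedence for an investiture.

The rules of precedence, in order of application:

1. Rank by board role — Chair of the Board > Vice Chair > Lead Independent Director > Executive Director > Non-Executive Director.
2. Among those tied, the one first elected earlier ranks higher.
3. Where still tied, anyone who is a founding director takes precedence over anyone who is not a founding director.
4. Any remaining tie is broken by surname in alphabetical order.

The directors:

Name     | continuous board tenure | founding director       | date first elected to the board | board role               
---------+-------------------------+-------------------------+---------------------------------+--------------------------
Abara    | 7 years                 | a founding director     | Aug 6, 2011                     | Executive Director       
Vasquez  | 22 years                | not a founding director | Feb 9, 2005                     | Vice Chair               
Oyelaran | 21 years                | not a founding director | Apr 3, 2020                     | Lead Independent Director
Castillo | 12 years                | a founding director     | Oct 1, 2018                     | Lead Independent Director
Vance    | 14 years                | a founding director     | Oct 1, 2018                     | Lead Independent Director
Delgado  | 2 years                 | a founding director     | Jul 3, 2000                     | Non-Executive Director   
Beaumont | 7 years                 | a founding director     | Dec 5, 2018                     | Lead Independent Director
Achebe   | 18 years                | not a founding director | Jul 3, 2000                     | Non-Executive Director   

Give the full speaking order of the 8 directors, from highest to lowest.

Vasquez, Castillo, Vance, Beaumont, Oyelaran, Abara, Delgado, Achebe

By board role: Vasquez (Vice Chair); then Castillo, Vance, Beaumont and Oyelaran (Lead Independent Director); then Abara (Executive Director); then Delgado and Achebe (Non-Executive Director).
Among Castillo, Vance, Beaumont and Oyelaran, by date first elected to the board (earlier first): Castillo and Vance (Oct 1, 2018) before Beaumont (Dec 5, 2018) before Oyelaran (Apr 3, 2020).
Castillo and Vance are each a founding director, so the next rule applies.
Among Castillo and Vance, alphabetically by surname: Castillo before Vance.
Delgado and Achebe both have date first elected to the board Jul 3, 2000, so the next rule applies.
Among Delgado and Achebe, a founding director before not a founding director: Delgado (a founding director) before Achebe (not a founding director).
Full order: Vasquez, Castillo, Vance, Beaumont, Oyelaran, Abara, Delgado, Achebe.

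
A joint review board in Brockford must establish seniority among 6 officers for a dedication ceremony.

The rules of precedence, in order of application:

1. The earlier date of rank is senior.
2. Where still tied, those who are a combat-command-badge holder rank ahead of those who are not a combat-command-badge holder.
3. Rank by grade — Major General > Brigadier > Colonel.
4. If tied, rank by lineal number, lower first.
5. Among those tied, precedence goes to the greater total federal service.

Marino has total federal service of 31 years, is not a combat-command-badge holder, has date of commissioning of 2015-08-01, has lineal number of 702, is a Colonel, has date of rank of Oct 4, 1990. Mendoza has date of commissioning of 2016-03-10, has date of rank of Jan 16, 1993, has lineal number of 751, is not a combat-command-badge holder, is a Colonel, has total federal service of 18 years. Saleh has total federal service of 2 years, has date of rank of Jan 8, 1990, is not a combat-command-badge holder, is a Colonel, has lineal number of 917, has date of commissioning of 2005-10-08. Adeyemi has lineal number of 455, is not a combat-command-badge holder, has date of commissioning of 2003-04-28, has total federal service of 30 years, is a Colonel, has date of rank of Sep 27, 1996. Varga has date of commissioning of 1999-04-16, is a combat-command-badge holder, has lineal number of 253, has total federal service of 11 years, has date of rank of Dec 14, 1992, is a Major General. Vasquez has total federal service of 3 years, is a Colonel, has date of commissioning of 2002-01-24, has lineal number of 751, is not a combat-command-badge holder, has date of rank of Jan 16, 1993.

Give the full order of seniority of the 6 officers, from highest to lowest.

Saleh, Marino, Varga, Mendoza, Vasquez, Adeyemi

By date of rank (earlier first): Saleh (Jan 8, 1990); then Marino (Oct 4, 1990); then Varga (Dec 14, 1992); then Mendoza and Vasquez (both Jan 16, 1993); then Adeyemi (Sep 27, 1996).
Mendoza and Vasquez are each not a combat-command-badge holder, so the next rule applies.
Mendoza and Vasquez are each Colonel, so the next rule applies.
Mendoza and Vasquez both have lineal number 751, so the next rule applies.
Among Mendoza and Vasquez, by total federal service (higher first): Mendoza (18 years) before Vasquez (3 years).
Full order: Saleh, Marino, Varga, Mendoza, Vasquez, Adeyemi.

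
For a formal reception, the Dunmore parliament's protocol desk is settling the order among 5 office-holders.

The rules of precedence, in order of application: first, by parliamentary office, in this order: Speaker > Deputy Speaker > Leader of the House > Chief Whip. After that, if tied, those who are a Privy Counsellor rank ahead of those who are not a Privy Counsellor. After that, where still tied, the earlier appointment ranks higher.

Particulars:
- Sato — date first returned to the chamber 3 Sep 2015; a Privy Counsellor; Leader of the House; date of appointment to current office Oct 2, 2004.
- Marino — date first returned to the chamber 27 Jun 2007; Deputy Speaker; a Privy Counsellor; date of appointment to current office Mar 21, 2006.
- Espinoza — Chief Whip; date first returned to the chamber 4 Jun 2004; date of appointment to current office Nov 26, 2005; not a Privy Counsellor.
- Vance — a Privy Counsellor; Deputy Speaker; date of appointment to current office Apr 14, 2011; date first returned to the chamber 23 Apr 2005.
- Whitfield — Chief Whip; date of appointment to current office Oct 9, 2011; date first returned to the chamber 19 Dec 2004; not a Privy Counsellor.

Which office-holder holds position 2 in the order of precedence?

By parliamentary office: Marino and Vance (Deputy Speaker); then Sato (Leader of the House); then Espinoza and Whitfield (Chief Whip).
Marino and Vance are each a Privy Counsellor, so the next rule applies.
Among Marino and Vance, by date of appointment to current office (earlier first): Marino (Mar 21, 2006) before Vance (Apr 14, 2011).
Espinoza and Whitfield are each not a Privy Counsellor, so the next rule applies.
Among Espinoza and Whitfield, by date of appointment to current office (earlier first): Espinoza (Nov 26, 2005) before Whitfield (Oct 9, 2011).
Order: Marino, Vance, Sato, Espinoza, Whitfield.

Vance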